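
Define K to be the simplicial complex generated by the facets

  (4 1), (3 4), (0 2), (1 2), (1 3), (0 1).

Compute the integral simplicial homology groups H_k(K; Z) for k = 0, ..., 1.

Order the vertices as 0 < 1 < 2 < 3 < 4. Listing each simplex with vertices in this order, K has dimension 1 with simplices:

  0-simplices (5): [0], [1], [2], [3], [4]
  1-simplices (6): [0,1], [0,2], [1,2], [1,3], [1,4], [3,4]

so the chain groups are C_0 ≅ Z^5, C_1 ≅ Z^6.

∂_1: C_1 → C_0 sends each edge [p,q] (with p < q) to q − p.
The 5×6 boundary matrix has rank 4 and Smith normal form diag(1,1,1,1).

From H_k ≅ ker(∂_k) / im(∂_{k+1}) we obtain:

  H_0: rank C_0 − rank ∂_1 = 5 − 4 = 1, and the invariant factors of ∂_1 are all 1, so H_0 = Z.
  H_1: rank ker ∂_1 − rank ∂_2 = (6 − 4) − 0 = 2, and there is no ∂_2, so H_1 = Z^2.

As a check, the Euler characteristic is 5 − 6 = -1, which agrees with 1 − 2 = -1.

H_0 = Z,  H_1 = Z^2.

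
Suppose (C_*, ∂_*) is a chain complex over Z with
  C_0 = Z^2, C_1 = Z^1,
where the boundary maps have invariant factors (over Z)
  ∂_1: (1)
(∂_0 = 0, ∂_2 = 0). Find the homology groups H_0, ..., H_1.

H_0: b_0 = 2 − 0 − 1 = 1; torsion from ∂_1 factors > 1: none. So H_0 ≅ Z.
H_1: b_1 = 1 − 1 − 0 = 0; torsion from ∂_2 factors > 1: none. So H_1 ≅ 0.

H_0 ≅ Z,  H_1 = 0.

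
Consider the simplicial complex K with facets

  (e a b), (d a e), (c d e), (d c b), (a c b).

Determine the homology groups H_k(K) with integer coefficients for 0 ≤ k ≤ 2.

Fix the vertex order a < b < c < d < e and write every simplex with vertices in increasing order. Then dim K = 2 and the simplices of K are:

  0-simplices (5): a, b, c, d, e
  1-simplices (10): ab, ac, ad, ae, bc, bd, be, cd, ce, de
  2-simplices (5): abc, abe, ade, bcd, cde

so the chain groups are C_0 ≅ Z^5, C_1 ≅ Z^10, C_2 ≅ Z^5.

The boundary map ∂_1: C_1 → C_0 maps an edge to its endpoints' difference, ∂[p,q] = q − p. For instance
  ∂ae = e − a.
The resulting 5×10 matrix has rank 4, and its Smith normal form has invariant factors (1,1,1,1).

Boundary ∂_2: C_2 → C_1 acts by ∂[p,q,r] = [q,r] − [p,r] + [p,q]. For instance
  ∂abe = be − ae + ab,
  ∂cde = de − ce + cd.
The resulting 10×5 matrix has rank 5, and its Smith normal form has invariant factors (1,1,1,1,1).

Computing H_k = (kernel of ∂_k) / (image of ∂_{k+1}):

  H_0: rank C_0 − rank ∂_1 = 5 − 4 = 1, and the invariant factors of ∂_1 are all 1, so H_0 ≅ Z.
  H_1: rank ker ∂_1 − rank ∂_2 = (10 − 4) − 5 = 1, and the invariant factors of ∂_2 are all 1, so H_1 ≅ Z.
  H_2: rank ker ∂_2 − rank ∂_3 = (5 − 5) − 0 = 0, and there is no ∂_3, so H_2 ≅ 0.

H_0 = Z,  H_1 = Z,  H_2 = 0.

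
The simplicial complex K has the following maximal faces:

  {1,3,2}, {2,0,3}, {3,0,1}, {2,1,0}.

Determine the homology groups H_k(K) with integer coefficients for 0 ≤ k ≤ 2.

H_0 ≅ Z,  H_1 = 0,  H_2 ≅ Z.

Take the total order 0 < 1 < 2 < 3 on the vertex set. Then K (dimension 2) consists of the simplices:

  0-simplices (4): [0], [1], [2], [3]
  1-simplices (6): [0,1], [0,2], [0,3], [1,2], [1,3], [2,3]
  2-simplices (4): [0,1,2], [0,1,3], [0,2,3], [1,2,3]

so the chain groups are C_0 ≅ Z^4, C_1 ≅ Z^6, C_2 ≅ Z^4.

Boundary ∂_1: C_1 → C_0 maps an edge to its endpoints' difference, ∂[p,q] = q − p.
This gives a 4×6 integer matrix of rank 3; reducing to Smith normal form yields diagonal entries (1,1,1).

∂_2: C_2 → C_1 maps a triangle to the signed sum of its edges. For instance
  ∂[1,2,3] = [2,3] − [1,3] + [1,2],
  ∂[0,1,3] = [1,3] − [0,3] + [0,1].
This gives a 6×4 integer matrix of rank 3; reducing to Smith normal form yields diagonal entries (1,1,1).

Now H_k = ker ∂_k / im ∂_{k+1}, so:

  H_0: rank C_0 − rank ∂_1 = 4 − 3 = 1, and the invariant factors of ∂_1 are all 1, so H_0 ≅ Z.
  H_1: rank ker ∂_1 − rank ∂_2 = (6 − 3) − 3 = 0, and the invariant factors of ∂_2 are all 1, so H_1 ≅ 0.
  H_2: rank ker ∂_2 − rank ∂_3 = (4 − 3) − 0 = 1, and there is no ∂_3, so H_2 ≅ Z.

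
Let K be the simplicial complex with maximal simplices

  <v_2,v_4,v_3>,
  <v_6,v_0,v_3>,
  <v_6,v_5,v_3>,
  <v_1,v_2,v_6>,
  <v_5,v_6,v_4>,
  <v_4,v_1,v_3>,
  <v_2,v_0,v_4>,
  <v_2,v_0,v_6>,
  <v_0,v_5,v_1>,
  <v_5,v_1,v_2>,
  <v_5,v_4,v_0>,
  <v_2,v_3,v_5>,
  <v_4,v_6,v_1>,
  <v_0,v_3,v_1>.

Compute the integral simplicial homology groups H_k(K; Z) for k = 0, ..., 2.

H_0 = Z,  H_1 = Z^2,  H_2 = Z.

We work with the vertex ordering v_0 < v_1 < v_2 < v_3 < v_4 < v_5 < v_6. The simplices of K, each written with vertices in increasing order, are:

  0-simplices (7): [v_0], [v_1], [v_2], [v_3], [v_4], [v_5], [v_6]
  1-simplices (21): (21 of them)
  2-simplices (14): (14 of them)

giving chain groups C_0 ≅ Z^7, C_1 ≅ Z^21, C_2 ≅ Z^14.

The boundary map ∂_1: C_1 → C_0 maps an edge to its endpoints' difference, ∂[p,q] = q − p.
This gives a 7×21 integer matrix of rank 6; reducing to Smith normal form yields diagonal entries (1,1,1,1,1,1).

The boundary map ∂_2: C_2 → C_1 acts by ∂[p,q,r] = [q,r] − [p,r] + [p,q]. For instance
  ∂[v_1,v_2,v_5] = [v_2,v_5] − [v_1,v_5] + [v_1,v_2],
  ∂[v_0,v_2,v_4] = [v_2,v_4] − [v_0,v_4] + [v_0,v_2].
The resulting 21×14 matrix has rank 13, and its Smith normal form has invariant factors (1,1,1,1,1,1,1,1,1,1,1,1,1).

Reading off H_k = ker ∂_k / im ∂_{k+1}:

  H_0: rank C_0 − rank ∂_1 = 7 − 6 = 1, and the invariant factors of ∂_1 are all 1, so H_0 ≅ Z.
  H_1: rank ker ∂_1 − rank ∂_2 = (21 − 6) − 13 = 2, and the invariant factors of ∂_2 are all 1, so H_1 ≅ Z^2.
  H_2: rank ker ∂_2 − rank ∂_3 = (14 − 13) − 0 = 1, and there is no ∂_3, so H_2 ≅ Z.

As a check, the Euler characteristic is 7 − 21 + 14 = 0, which agrees with 1 − 2 + 1 = 0.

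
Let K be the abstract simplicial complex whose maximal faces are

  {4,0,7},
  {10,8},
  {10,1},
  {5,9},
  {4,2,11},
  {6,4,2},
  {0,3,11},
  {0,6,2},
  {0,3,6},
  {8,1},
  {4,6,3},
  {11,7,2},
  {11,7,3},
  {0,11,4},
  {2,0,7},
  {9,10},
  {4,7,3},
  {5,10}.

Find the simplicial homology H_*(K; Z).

Order the vertices as 0 < 1 < 2 < 3 < 4 < 5 < 6 < 7 < 8 < 9 < 10 < 11. Listing each simplex with vertices in this order, K has dimension 2 with simplices:

  0-simplices (12): [0], [1], [2], [3], [4], [5], [6], [7], [8], [9], [10], [11]
  1-simplices (24): (24 of them)
  2-simplices (12): [0,2,6], [0,2,7], [0,3,6], [0,3,11], [0,4,7], [0,4,11], [2,4,6], [2,4,11], [2,7,11], [3,4,6], [3,4,7], [3,7,11]

Hence C_0 ≅ Z^12, C_1 ≅ Z^24, C_2 ≅ Z^12.

∂_1: C_1 → C_0 sends each edge [p,q] (with p < q) to q − p. For instance
  ∂[3,11] = [11] − [3].
This gives a 12×24 integer matrix of rank 10; reducing to Smith normal form yields diagonal entries (1,1,1,1,1,1,1,1,1,1).

The boundary map ∂_2: C_2 → C_1 sends each 2-simplex [p,q,r] to [q,r] − [p,r] + [p,q]. For instance
  ∂[3,4,6] = [4,6] − [3,6] + [3,4],
  ∂[2,4,6] = [4,6] − [2,6] + [2,4].
As a 24×12 matrix over Z this has rank 12, with invariant factors (1,1,1,1,1,1,1,1,1,1,1,2).

Reading off H_k = ker ∂_k / im ∂_{k+1}:

  H_0: rank C_0 − rank ∂_1 = 12 − 10 = 2, and the invariant factors of ∂_1 are all 1, so H_0 ≅ Z^2.
  H_1: rank ker ∂_1 − rank ∂_2 = (24 − 10) − 12 = 2, and ∂_2 has invariant factor 2 > 1, so H_1 ≅ Z^2 ⊕ Z_2.
  H_2: rank ker ∂_2 − rank ∂_3 = (12 − 12) − 0 = 0, and there is no ∂_3, so H_2 ≅ 0.

As a check, the Euler characteristic is 12 − 24 + 12 = 0, which agrees with 2 − 2 + 0 = 0.

H_0 ≅ Z^2,  H_1 ≅ Z^2 ⊕ Z_2,  H_2 = 0.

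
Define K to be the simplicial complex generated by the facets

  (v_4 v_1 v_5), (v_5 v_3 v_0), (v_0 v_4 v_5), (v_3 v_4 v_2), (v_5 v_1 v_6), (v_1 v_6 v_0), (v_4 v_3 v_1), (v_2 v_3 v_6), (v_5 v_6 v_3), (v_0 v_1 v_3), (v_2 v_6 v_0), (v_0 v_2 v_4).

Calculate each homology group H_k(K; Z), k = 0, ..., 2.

K has 7 vertices, 18 edges, 12 triangles.
rank ∂_0 = 0, rank ∂_1 = 6 ⇒ b_0 = 7 − 0 − 6 = 1; all invariant factors of ∂_1 are 1 so no torsion. So H_0 = Z.
rank ∂_1 = 6, rank ∂_2 = 12 ⇒ b_1 = 18 − 6 − 12 = 0; ∂_2 has invariant factor(s) [2] giving torsion. So H_1 = Z_2.
rank ∂_2 = 12, rank ∂_3 = 0 ⇒ b_2 = 12 − 12 − 0 = 0. So H_2 = 0.

H_0 ≅ Z,  H_1 ≅ Z_2,  H_2 = 0.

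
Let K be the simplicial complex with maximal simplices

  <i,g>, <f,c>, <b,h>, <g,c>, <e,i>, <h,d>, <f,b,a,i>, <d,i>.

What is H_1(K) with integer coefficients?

Fix the vertex order a < b < c < d < e < f < g < h < i and write every simplex with vertices in increasing order. Then dim K = 3 and the simplices of K are:

  0-simplices (9): a, b, c, d, e, f, g, h, i
  1-simplices (13): ab, af, ai, bf, bh, bi, cf, cg, dh, di, ei, fi, gi
  2-simplices (4): abf, abi, afi, bfi
  3-simplices (1): abfi

Hence C_0 ≅ Z^9, C_1 ≅ Z^13, C_2 ≅ Z^4, C_3 ≅ Z^1.

∂_1: C_1 → C_0 is given by ∂[p,q] = [q] − [p]. For instance
  ∂ei = i − e.
The 9×13 boundary matrix has rank 8 and Smith normal form diag(1,1,1,1,1,1,1,1).

The boundary map ∂_2: C_2 → C_1 maps a triangle to the signed sum of its edges. For instance
  ∂bfi = fi − bi + bf,
  ∂abf = bf − af + ab.
The resulting 13×4 matrix has rank 3, and its Smith normal form has invariant factors (1,1,1).

The boundary map ∂_3: C_3 → C_2 sends each 3-simplex σ to the alternating sum Σ_i (−1)^i (σ with its i-th vertex removed). For instance
  ∂abfi = bfi − afi + abi − abf.
The 4×1 boundary matrix has rank 1 and Smith normal form diag(1).

From H_k ≅ ker(∂_k) / im(∂_{k+1}) we obtain:

  H_1: rank ker ∂_1 − rank ∂_2 = (13 − 8) − 3 = 2, and the invariant factors of ∂_2 are all 1, so H_1 = Z^2.

H_1 = Z^2.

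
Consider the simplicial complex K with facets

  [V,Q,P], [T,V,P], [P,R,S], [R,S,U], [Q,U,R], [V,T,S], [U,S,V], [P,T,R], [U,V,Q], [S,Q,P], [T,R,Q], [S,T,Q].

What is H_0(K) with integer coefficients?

Fix the vertex order P < Q < R < S < T < U < V and write every simplex with vertices in increasing order. Then dim K = 2 and the simplices of K are:

  0-simplices (7): P, Q, R, S, T, U, V
  1-simplices (18): PQ, PR, PS, PT, PV, QR, QS, QT, QU, QV, RS, RT, RU, ST, SU, SV, TV, UV
  2-simplices (12): PQS, PQV, PRS, PRT, PTV, QRT, QRU, QST, QUV, RSU, STV, SUV

so the chain groups are C_0 ≅ Z^7, C_1 ≅ Z^18, C_2 ≅ Z^12.

Boundary ∂_1: C_1 → C_0 sends each edge [p,q] (with p < q) to q − p. For instance
  ∂PQ = Q − P.
The 7×18 boundary matrix has rank 6 and Smith normal form diag(1,1,1,1,1,1).

∂_2: C_2 → C_1 maps a triangle to the signed sum of its edges. For instance
  ∂PRS = RS − PS + PR,
  ∂SUV = UV − SV + SU.
This gives a 18×12 integer matrix of rank 12; reducing to Smith normal form yields diagonal entries (1,1,1,1,1,1,1,1,1,1,1,2).

From H_k ≅ ker(∂_k) / im(∂_{k+1}) we obtain:

  H_0: rank C_0 − rank ∂_1 = 7 − 6 = 1, and the invariant factors of ∂_1 are all 1, so H_0 = Z.

H_0 = Z.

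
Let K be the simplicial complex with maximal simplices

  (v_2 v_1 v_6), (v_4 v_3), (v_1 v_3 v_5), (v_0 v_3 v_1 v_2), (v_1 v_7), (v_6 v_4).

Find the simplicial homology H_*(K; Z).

Fix the vertex order v_0 < v_1 < v_2 < v_3 < v_4 < v_5 < v_6 < v_7 and write every simplex with vertices in increasing order. Then dim K = 3 and the simplices of K are:

  0-simplices (8): [v_0], [v_1], [v_2], [v_3], [v_4], [v_5], [v_6], [v_7]
  1-simplices (13): [v_0,v_1], [v_0,v_2], [v_0,v_3], [v_1,v_2], [v_1,v_3], [v_1,v_5], [v_1,v_6], [v_1,v_7], [v_2,v_3], [v_2,v_6], [v_3,v_4], [v_3,v_5], [v_4,v_6]
  2-simplices (6): [v_0,v_1,v_2], [v_0,v_1,v_3], [v_0,v_2,v_3], [v_1,v_2,v_3], [v_1,v_2,v_6], [v_1,v_3,v_5]
  3-simplices (1): [v_0,v_1,v_2,v_3]

so the chain groups are C_0 ≅ Z^8, C_1 ≅ Z^13, C_2 ≅ Z^6, C_3 ≅ Z^1.

The boundary map ∂_1: C_1 → C_0 is given by ∂[p,q] = [q] − [p].
The 8×13 boundary matrix has rank 7 and Smith normal form diag(1,1,1,1,1,1,1).

∂_2: C_2 → C_1 acts by ∂[p,q,r] = [q,r] − [p,r] + [p,q]. For instance
  ∂[v_0,v_2,v_3] = [v_2,v_3] − [v_0,v_3] + [v_0,v_2],
  ∂[v_1,v_2,v_3] = [v_2,v_3] − [v_1,v_3] + [v_1,v_2].
The resulting 13×6 matrix has rank 5, and its Smith normal form has invariant factors (1,1,1,1,1).

The boundary map ∂_3: C_3 → C_2 sends each 3-simplex σ to the alternating sum Σ_i (−1)^i (σ with its i-th vertex removed). For instance
  ∂[v_0,v_1,v_2,v_3] = [v_1,v_2,v_3] − [v_0,v_2,v_3] + [v_0,v_1,v_3] − [v_0,v_1,v_2].
This gives a 6×1 integer matrix of rank 1; reducing to Smith normal form yields diagonal entries (1).

Now H_k = ker ∂_k / im ∂_{k+1}, so:

  H_0: rank C_0 − rank ∂_1 = 8 − 7 = 1, and the invariant factors of ∂_1 are all 1, so H_0 = Z.
  H_1: rank ker ∂_1 − rank ∂_2 = (13 − 7) − 5 = 1, and the invariant factors of ∂_2 are all 1, so H_1 = Z.
  H_2: rank ker ∂_2 − rank ∂_3 = (6 − 5) − 1 = 0, and the invariant factors of ∂_3 are all 1, so H_2 = 0.
  H_3: rank ker ∂_3 − rank ∂_4 = (1 − 1) − 0 = 0, and there is no ∂_4, so H_3 = 0.

As a check, the Euler characteristic is 8 − 13 + 6 − 1 = 0, which agrees with 1 − 1 + 0 − 0 = 0.

H_0 ≅ Z,  H_1 ≅ Z,  H_2 = 0,  H_3 = 0.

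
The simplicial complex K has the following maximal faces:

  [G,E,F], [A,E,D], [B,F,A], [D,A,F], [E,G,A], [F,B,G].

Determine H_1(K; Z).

H_1 ≅ Z.

Order the vertices as A < B < D < E < F < G. Listing each simplex with vertices in this order, K has dimension 2 with simplices:

  0-simplices (6): A, B, D, E, F, G
  1-simplices (12): AB, AD, AE, AF, AG, BF, BG, DE, DF, EF, EG, FG
  2-simplices (6): ABF, ADE, ADF, AEG, BFG, EFG

Hence C_0 ≅ Z^6, C_1 ≅ Z^12, C_2 ≅ Z^6.

Boundary ∂_1: C_1 → C_0 sends each edge [p,q] (with p < q) to q − p. For instance
  ∂FG = G − F.
This gives a 6×12 integer matrix of rank 5; reducing to Smith normal form yields diagonal entries (1,1,1,1,1).

∂_2: C_2 → C_1 maps a triangle to the signed sum of its edges. For instance
  ∂BFG = FG − BG + BF,
  ∂ABF = BF − AF + AB.
The 12×6 boundary matrix has rank 6 and Smith normal form diag(1,1,1,1,1,1).

Reading off H_k = ker ∂_k / im ∂_{k+1}:

  H_1: rank ker ∂_1 − rank ∂_2 = (12 − 5) − 6 = 1, and the invariant factors of ∂_2 are all 1, so H_1 ≅ Z.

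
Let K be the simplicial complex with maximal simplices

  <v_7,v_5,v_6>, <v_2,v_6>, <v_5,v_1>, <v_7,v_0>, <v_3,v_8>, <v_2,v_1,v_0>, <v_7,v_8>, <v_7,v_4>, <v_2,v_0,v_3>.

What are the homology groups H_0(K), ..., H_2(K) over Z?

H_0 = Z,  H_1 = Z^3,  H_2 = 0.

Order the vertices as v_0 < v_1 < v_2 < v_3 < v_4 < v_5 < v_6 < v_7 < v_8. Listing each simplex with vertices in this order, K has dimension 2 with simplices:

  0-simplices (9): [v_0], [v_1], [v_2], [v_3], [v_4], [v_5], [v_6], [v_7], [v_8]
  1-simplices (14): [v_0,v_1], [v_0,v_2], [v_0,v_3], [v_0,v_7], [v_1,v_2], [v_1,v_5], [v_2,v_3], [v_2,v_6], [v_3,v_8], [v_4,v_7], [v_5,v_6], [v_5,v_7], [v_6,v_7], [v_7,v_8]
  2-simplices (3): [v_0,v_1,v_2], [v_0,v_2,v_3], [v_5,v_6,v_7]

giving chain groups C_0 ≅ Z^9, C_1 ≅ Z^14, C_2 ≅ Z^3.

∂_1: C_1 → C_0 is given by ∂[p,q] = [q] − [p].
This gives a 9×14 integer matrix of rank 8; reducing to Smith normal form yields diagonal entries (1,1,1,1,1,1,1,1).

Boundary ∂_2: C_2 → C_1 acts by ∂[p,q,r] = [q,r] − [p,r] + [p,q]. For instance
  ∂[v_5,v_6,v_7] = [v_6,v_7] − [v_5,v_7] + [v_5,v_6],
  ∂[v_0,v_2,v_3] = [v_2,v_3] − [v_0,v_3] + [v_0,v_2].
As a 14×3 matrix over Z this has rank 3, with invariant factors (1,1,1).

Computing H_k = (kernel of ∂_k) / (image of ∂_{k+1}):

  H_0: rank C_0 − rank ∂_1 = 9 − 8 = 1, and the invariant factors of ∂_1 are all 1, so H_0 ≅ Z.
  H_1: rank ker ∂_1 − rank ∂_2 = (14 − 8) − 3 = 3, and the invariant factors of ∂_2 are all 1, so H_1 ≅ Z^3.
  H_2: rank ker ∂_2 − rank ∂_3 = (3 − 3) − 0 = 0, and there is no ∂_3, so H_2 ≅ 0.

As a check, the Euler characteristic is 9 − 14 + 3 = -2, which agrees with 1 − 3 + 0 = -2.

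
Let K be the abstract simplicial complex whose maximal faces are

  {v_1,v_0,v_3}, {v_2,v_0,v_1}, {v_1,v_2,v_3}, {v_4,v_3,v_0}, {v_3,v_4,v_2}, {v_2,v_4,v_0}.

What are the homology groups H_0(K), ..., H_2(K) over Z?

Take the total order v_0 < v_1 < v_2 < v_3 < v_4 on the vertex set. Then K (dimension 2) consists of the simplices:

  0-simplices (5): [v_0], [v_1], [v_2], [v_3], [v_4]
  1-simplices (9): [v_0,v_1], [v_0,v_2], [v_0,v_3], [v_0,v_4], [v_1,v_2], [v_1,v_3], [v_2,v_3], [v_2,v_4], [v_3,v_4]
  2-simplices (6): [v_0,v_1,v_2], [v_0,v_1,v_3], [v_0,v_2,v_4], [v_0,v_3,v_4], [v_1,v_2,v_3], [v_2,v_3,v_4]

giving chain groups C_0 ≅ Z^5, C_1 ≅ Z^9, C_2 ≅ Z^6.

The boundary map ∂_1: C_1 → C_0 sends each edge [p,q] (with p < q) to q − p.
As a 5×9 matrix over Z this has rank 4, with invariant factors (1,1,1,1).

The boundary map ∂_2: C_2 → C_1 acts by ∂[p,q,r] = [q,r] − [p,r] + [p,q]. For instance
  ∂[v_1,v_2,v_3] = [v_2,v_3] − [v_1,v_3] + [v_1,v_2],
  ∂[v_0,v_1,v_3] = [v_1,v_3] − [v_0,v_3] + [v_0,v_1].
This gives a 9×6 integer matrix of rank 5; reducing to Smith normal form yields diagonal entries (1,1,1,1,1).

Reading off H_k = ker ∂_k / im ∂_{k+1}:

  H_0: rank C_0 − rank ∂_1 = 5 − 4 = 1, and the invariant factors of ∂_1 are all 1, so H_0 = Z.
  H_1: rank ker ∂_1 − rank ∂_2 = (9 − 4) − 5 = 0, and the invariant factors of ∂_2 are all 1, so H_1 = 0.
  H_2: rank ker ∂_2 − rank ∂_3 = (6 − 5) − 0 = 1, and there is no ∂_3, so H_2 = Z.

H_0 ≅ Z,  H_1 = 0,  H_2 ≅ Z.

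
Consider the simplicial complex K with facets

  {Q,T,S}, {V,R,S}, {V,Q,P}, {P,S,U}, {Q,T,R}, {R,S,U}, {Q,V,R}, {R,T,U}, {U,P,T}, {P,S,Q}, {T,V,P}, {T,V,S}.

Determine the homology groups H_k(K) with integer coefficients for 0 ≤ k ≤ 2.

H_0 = Z,  H_1 = Z/2,  H_2 = 0.

We work with the vertex ordering P < Q < R < S < T < U < V. The simplices of K, each written with vertices in increasing order, are:

  0-simplices (7): P, Q, R, S, T, U, V
  1-simplices (18): PQ, PS, PT, PU, PV, QR, QS, QT, QV, RS, RT, RU, RV, ST, SU, SV, TU, TV
  2-simplices (12): PQS, PQV, PSU, PTU, PTV, QRT, QRV, QST, RSU, RSV, RTU, STV

giving chain groups C_0 ≅ Z^7, C_1 ≅ Z^18, C_2 ≅ Z^12.

∂_1: C_1 → C_0 maps an edge to its endpoints' difference, ∂[p,q] = q − p.
The resulting 7×18 matrix has rank 6, and its Smith normal form has invariant factors (1,1,1,1,1,1).

Boundary ∂_2: C_2 → C_1 maps a triangle to the signed sum of its edges. For instance
  ∂PSU = SU − PU + PS,
  ∂STV = TV − SV + ST.
The 18×12 boundary matrix has rank 12 and Smith normal form diag(1,1,1,1,1,1,1,1,1,1,1,2).

From H_k ≅ ker(∂_k) / im(∂_{k+1}) we obtain:

  H_0: rank C_0 − rank ∂_1 = 7 − 6 = 1, and the invariant factors of ∂_1 are all 1, so H_0 = Z.
  H_1: rank ker ∂_1 − rank ∂_2 = (18 − 6) − 12 = 0, and ∂_2 has invariant factor 2 > 1, so H_1 = Z/2.
  H_2: rank ker ∂_2 − rank ∂_3 = (12 − 12) − 0 = 0, and there is no ∂_3, so H_2 = 0.

As a check, the Euler characteristic is 7 − 18 + 12 = 1, which agrees with 1 − 0 + 0 = 1.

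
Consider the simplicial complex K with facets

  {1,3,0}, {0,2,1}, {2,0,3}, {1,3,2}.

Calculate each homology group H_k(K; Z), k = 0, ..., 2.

K has 4 vertices, 6 edges, 4 triangles.
rank ∂_0 = 0, rank ∂_1 = 3 ⇒ b_0 = 4 − 0 − 3 = 1; all invariant factors of ∂_1 are 1 so no torsion. So H_0 = Z.
rank ∂_1 = 3, rank ∂_2 = 3 ⇒ b_1 = 6 − 3 − 3 = 0; all invariant factors of ∂_2 are 1 so no torsion. So H_1 = 0.
rank ∂_2 = 3, rank ∂_3 = 0 ⇒ b_2 = 4 − 3 − 0 = 1. So H_2 = Z.

H_0 ≅ Z,  H_1 = 0,  H_2 ≅ Z.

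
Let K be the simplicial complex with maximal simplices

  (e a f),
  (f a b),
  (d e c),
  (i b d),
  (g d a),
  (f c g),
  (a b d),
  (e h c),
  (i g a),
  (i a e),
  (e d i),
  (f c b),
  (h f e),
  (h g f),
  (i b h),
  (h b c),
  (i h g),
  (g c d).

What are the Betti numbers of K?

b_0 = 1, b_1 = 1, b_2 = 0.

Order the vertices as a < b < c < d < e < f < g < h < i. Listing each simplex with vertices in this order, K has dimension 2 with simplices:

  0-simplices (9): a, b, c, d, e, f, g, h, i
  1-simplices (27): ab, ad, ae, af, ag, ai, bc, bd, bf, bh, bi, cd, ce, cf, cg, ch, de, dg, di, ef, eh, ei, fg, fh, gh, gi, hi
  2-simplices (18): abd, abf, adg, aef, aei, agi, bcf, bch, bdi, bhi, cde, cdg, ceh, cfg, dei, efh, fgh, ghi

so the chain groups are C_0 ≅ Z^9, C_1 ≅ Z^27, C_2 ≅ Z^18.

∂_1: C_1 → C_0 sends each edge [p,q] (with p < q) to q − p. For instance
  ∂ab = b − a.
This gives a 9×27 integer matrix of rank 8; reducing to Smith normal form yields diagonal entries (1,1,1,1,1,1,1,1).

Boundary ∂_2: C_2 → C_1 sends each 2-simplex [p,q,r] to [q,r] − [p,r] + [p,q]. For instance
  ∂bcf = cf − bf + bc,
  ∂adg = dg − ag + ad.
The resulting 27×18 matrix has rank 18, and its Smith normal form has invariant factors (1,1,1,1,1,1,1,1,1,1,1,1,1,1,1,1,1,2).

Computing H_k = (kernel of ∂_k) / (image of ∂_{k+1}):

  H_0: rank C_0 − rank ∂_1 = 9 − 8 = 1, and the invariant factors of ∂_1 are all 1, so H_0 = Z.
  H_1: rank ker ∂_1 − rank ∂_2 = (27 − 8) − 18 = 1, and ∂_2 has invariant factor 2 > 1, so H_1 = Z ⊕ Z/2.
  H_2: rank ker ∂_2 − rank ∂_3 = (18 − 18) − 0 = 0, and there is no ∂_3, so H_2 = 0.

As a check, the Euler characteristic is 9 − 27 + 18 = 0, which agrees with 1 − 1 + 0 = 0.

Hence the Betti numbers are b_0 = 1, b_1 = 1, b_2 = 0.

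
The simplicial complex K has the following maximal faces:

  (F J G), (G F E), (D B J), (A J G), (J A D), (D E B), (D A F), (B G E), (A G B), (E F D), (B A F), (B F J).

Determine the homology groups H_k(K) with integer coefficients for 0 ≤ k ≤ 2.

H_0 ≅ Z,  H_1 ≅ Z/2,  H_2 = 0.

Fix the vertex order A < B < D < E < F < G < J and write every simplex with vertices in increasing order. Then dim K = 2 and the simplices of K are:

  0-simplices (7): A, B, D, E, F, G, J
  1-simplices (18): AB, AD, AF, AG, AJ, BD, BE, BF, BG, BJ, DE, DF, DJ, EF, EG, FG, FJ, GJ
  2-simplices (12): ABF, ABG, ADF, ADJ, AGJ, BDE, BDJ, BEG, BFJ, DEF, EFG, FGJ

so the chain groups are C_0 ≅ Z^7, C_1 ≅ Z^18, C_2 ≅ Z^12.

∂_1: C_1 → C_0 maps an edge to its endpoints' difference, ∂[p,q] = q − p.
The resulting 7×18 matrix has rank 6, and its Smith normal form has invariant factors (1,1,1,1,1,1).

∂_2: C_2 → C_1 acts by ∂[p,q,r] = [q,r] − [p,r] + [p,q]. For instance
  ∂ADJ = DJ − AJ + AD,
  ∂BDJ = DJ − BJ + BD.
This gives a 18×12 integer matrix of rank 12; reducing to Smith normal form yields diagonal entries (1,1,1,1,1,1,1,1,1,1,1,2).

Reading off H_k = ker ∂_k / im ∂_{k+1}:

  H_0: rank C_0 − rank ∂_1 = 7 − 6 = 1, and the invariant factors of ∂_1 are all 1, so H_0 ≅ Z.
  H_1: rank ker ∂_1 − rank ∂_2 = (18 − 6) − 12 = 0, and ∂_2 has invariant factor 2 > 1, so H_1 ≅ Z/2.
  H_2: rank ker ∂_2 − rank ∂_3 = (12 − 12) − 0 = 0, and there is no ∂_3, so H_2 ≅ 0.

As a check, the Euler characteristic is 7 − 18 + 12 = 1, which agrees with 1 − 0 + 0 = 1.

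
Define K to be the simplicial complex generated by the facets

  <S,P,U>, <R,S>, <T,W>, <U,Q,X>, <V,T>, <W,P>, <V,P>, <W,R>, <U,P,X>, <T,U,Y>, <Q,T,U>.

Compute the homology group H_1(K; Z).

Take the total order P < Q < R < S < T < U < V < W < X < Y on the vertex set. Then K (dimension 2) consists of the simplices:

  0-simplices (10): P, Q, R, S, T, U, V, W, X, Y
  1-simplices (17): PS, PU, PV, PW, PX, QT, QU, QX, RS, RW, SU, TU, TV, TW, TY, UX, UY
  2-simplices (5): PSU, PUX, QTU, QUX, TUY

giving chain groups C_0 ≅ Z^10, C_1 ≅ Z^17, C_2 ≅ Z^5.

∂_1: C_1 → C_0 maps an edge to its endpoints' difference, ∂[p,q] = q − p.
The resulting 10×17 matrix has rank 9, and its Smith normal form has invariant factors (1,1,1,1,1,1,1,1,1).

The boundary map ∂_2: C_2 → C_1 maps a triangle to the signed sum of its edges. For instance
  ∂PUX = UX − PX + PU,
  ∂PSU = SU − PU + PS.
The resulting 17×5 matrix has rank 5, and its Smith normal form has invariant factors (1,1,1,1,1).

Now H_k = ker ∂_k / im ∂_{k+1}, so:

  H_1: rank ker ∂_1 − rank ∂_2 = (17 − 9) − 5 = 3, and the invariant factors of ∂_2 are all 1, so H_1 = Z^3.

H_1 ≅ Z^3.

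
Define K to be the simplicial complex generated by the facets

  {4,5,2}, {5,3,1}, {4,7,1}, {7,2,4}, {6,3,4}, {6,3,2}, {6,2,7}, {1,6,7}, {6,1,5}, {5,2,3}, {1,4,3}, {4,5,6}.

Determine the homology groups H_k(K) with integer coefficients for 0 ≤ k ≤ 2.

Order the vertices as 1 < 2 < 3 < 4 < 5 < 6 < 7. Listing each simplex with vertices in this order, K has dimension 2 with simplices:

  0-simplices (7): [1], [2], [3], [4], [5], [6], [7]
  1-simplices (18): [1,3], [1,4], [1,5], [1,6], [1,7], [2,3], [2,4], [2,5], [2,6], [2,7], [3,4], [3,5], [3,6], [4,5], [4,6], [4,7], [5,6], [6,7]
  2-simplices (12): [1,3,4], [1,3,5], [1,4,7], [1,5,6], [1,6,7], [2,3,5], [2,3,6], [2,4,5], [2,4,7], [2,6,7], [3,4,6], [4,5,6]

Hence C_0 ≅ Z^7, C_1 ≅ Z^18, C_2 ≅ Z^12.

Boundary ∂_1: C_1 → C_0 maps an edge to its endpoints' difference, ∂[p,q] = q − p. For instance
  ∂[1,6] = [6] − [1].
As a 7×18 matrix over Z this has rank 6, with invariant factors (1,1,1,1,1,1).

The boundary map ∂_2: C_2 → C_1 maps a triangle to the signed sum of its edges. For instance
  ∂[1,3,4] = [3,4] − [1,4] + [1,3],
  ∂[3,4,6] = [4,6] − [3,6] + [3,4].
The 18×12 boundary matrix has rank 12 and Smith normal form diag(1,1,1,1,1,1,1,1,1,1,1,2).

Computing H_k = (kernel of ∂_k) / (image of ∂_{k+1}):

  H_0: rank C_0 − rank ∂_1 = 7 − 6 = 1, and the invariant factors of ∂_1 are all 1, so H_0 = Z.
  H_1: rank ker ∂_1 − rank ∂_2 = (18 − 6) − 12 = 0, and ∂_2 has invariant factor 2 > 1, so H_1 = Z/2Z.
  H_2: rank ker ∂_2 − rank ∂_3 = (12 − 12) − 0 = 0, and there is no ∂_3, so H_2 = 0.

H_0 = Z,  H_1 = Z/2Z,  H_2 = 0.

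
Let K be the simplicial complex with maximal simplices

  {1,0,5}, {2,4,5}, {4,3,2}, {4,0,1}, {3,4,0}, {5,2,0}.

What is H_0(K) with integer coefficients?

Take the total order 0 < 1 < 2 < 3 < 4 < 5 on the vertex set. Then K (dimension 2) consists of the simplices:

  0-simplices (6): [0], [1], [2], [3], [4], [5]
  1-simplices (12): [0,1], [0,2], [0,3], [0,4], [0,5], [1,4], [1,5], [2,3], [2,4], [2,5], [3,4], [4,5]
  2-simplices (6): [0,1,4], [0,1,5], [0,2,5], [0,3,4], [2,3,4], [2,4,5]

Hence C_0 ≅ Z^6, C_1 ≅ Z^12, C_2 ≅ Z^6.

∂_1: C_1 → C_0 sends each edge [p,q] (with p < q) to q − p. For instance
  ∂[2,4] = [4] − [2].
The 6×12 boundary matrix has rank 5 and Smith normal form diag(1,1,1,1,1).

∂_2: C_2 → C_1 acts by ∂[p,q,r] = [q,r] − [p,r] + [p,q]. For instance
  ∂[2,4,5] = [4,5] − [2,5] + [2,4],
  ∂[0,1,4] = [1,4] − [0,4] + [0,1].
The 12×6 boundary matrix has rank 6 and Smith normal form diag(1,1,1,1,1,1).

Now H_k = ker ∂_k / im ∂_{k+1}, so:

  H_0: rank C_0 − rank ∂_1 = 6 − 5 = 1, and the invariant factors of ∂_1 are all 1, so H_0 = Z.

H_0 ≅ Z.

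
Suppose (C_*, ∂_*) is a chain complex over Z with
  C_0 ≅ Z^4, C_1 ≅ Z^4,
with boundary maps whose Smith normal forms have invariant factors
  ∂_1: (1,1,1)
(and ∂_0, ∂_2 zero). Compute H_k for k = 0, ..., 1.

H_0 = Z,  H_1 = Z.

H_0: b_0 = 4 − 0 − 3 = 1; torsion from ∂_1 factors > 1: none. So H_0 = Z.
H_1: b_1 = 4 − 3 − 0 = 1; torsion from ∂_2 factors > 1: none. So H_1 = Z.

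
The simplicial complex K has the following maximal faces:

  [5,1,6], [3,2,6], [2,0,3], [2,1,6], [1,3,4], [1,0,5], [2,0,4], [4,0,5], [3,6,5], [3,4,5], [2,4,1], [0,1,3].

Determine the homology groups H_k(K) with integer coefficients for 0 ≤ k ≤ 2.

H_0 = Z,  H_1 = Z/2,  H_2 = 0.

We work with the vertex ordering 0 < 1 < 2 < 3 < 4 < 5 < 6. The simplices of K, each written with vertices in increasing order, are:

  0-simplices (7): [0], [1], [2], [3], [4], [5], [6]
  1-simplices (18): [0,1], [0,2], [0,3], [0,4], [0,5], [1,2], [1,3], [1,4], [1,5], [1,6], [2,3], [2,4], [2,6], [3,4], [3,5], [3,6], [4,5], [5,6]
  2-simplices (12): [0,1,3], [0,1,5], [0,2,3], [0,2,4], [0,4,5], [1,2,4], [1,2,6], [1,3,4], [1,5,6], [2,3,6], [3,4,5], [3,5,6]

so the chain groups are C_0 ≅ Z^7, C_1 ≅ Z^18, C_2 ≅ Z^12.

∂_1: C_1 → C_0 sends each edge [p,q] (with p < q) to q − p. For instance
  ∂[3,6] = [6] − [3].
The 7×18 boundary matrix has rank 6 and Smith normal form diag(1,1,1,1,1,1).

Boundary ∂_2: C_2 → C_1 sends each 2-simplex [p,q,r] to [q,r] − [p,r] + [p,q]. For instance
  ∂[1,3,4] = [3,4] − [1,4] + [1,3],
  ∂[0,2,4] = [2,4] − [0,4] + [0,2].
As a 18×12 matrix over Z this has rank 12, with invariant factors (1,1,1,1,1,1,1,1,1,1,1,2).

Computing H_k = (kernel of ∂_k) / (image of ∂_{k+1}):

  H_0: rank C_0 − rank ∂_1 = 7 − 6 = 1, and the invariant factors of ∂_1 are all 1, so H_0 ≅ Z.
  H_1: rank ker ∂_1 − rank ∂_2 = (18 − 6) − 12 = 0, and ∂_2 has invariant factor 2 > 1, so H_1 ≅ Z/2.
  H_2: rank ker ∂_2 − rank ∂_3 = (12 − 12) − 0 = 0, and there is no ∂_3, so H_2 ≅ 0.

(K is a triangulation of the real projective plane RP^2.)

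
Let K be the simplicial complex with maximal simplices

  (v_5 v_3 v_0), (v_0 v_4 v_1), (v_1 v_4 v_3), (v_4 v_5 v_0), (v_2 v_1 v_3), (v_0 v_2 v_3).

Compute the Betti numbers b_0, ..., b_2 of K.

We work with the vertex ordering v_0 < v_1 < v_2 < v_3 < v_4 < v_5. The simplices of K, each written with vertices in increasing order, are:

  0-simplices (6): [v_0], [v_1], [v_2], [v_3], [v_4], [v_5]
  1-simplices (12): [v_0,v_1], [v_0,v_2], [v_0,v_3], [v_0,v_4], [v_0,v_5], [v_1,v_2], [v_1,v_3], [v_1,v_4], [v_2,v_3], [v_3,v_4], [v_3,v_5], [v_4,v_5]
  2-simplices (6): [v_0,v_1,v_4], [v_0,v_2,v_3], [v_0,v_3,v_5], [v_0,v_4,v_5], [v_1,v_2,v_3], [v_1,v_3,v_4]

so the chain groups are C_0 ≅ Z^6, C_1 ≅ Z^12, C_2 ≅ Z^6.

Boundary ∂_1: C_1 → C_0 maps an edge to its endpoints' difference, ∂[p,q] = q − p. For instance
  ∂[v_4,v_5] = [v_5] − [v_4].
This gives a 6×12 integer matrix of rank 5; reducing to Smith normal form yields diagonal entries (1,1,1,1,1).

The boundary map ∂_2: C_2 → C_1 sends each 2-simplex [p,q,r] to [q,r] − [p,r] + [p,q]. For instance
  ∂[v_0,v_2,v_3] = [v_2,v_3] − [v_0,v_3] + [v_0,v_2],
  ∂[v_1,v_3,v_4] = [v_3,v_4] − [v_1,v_4] + [v_1,v_3].
This gives a 12×6 integer matrix of rank 6; reducing to Smith normal form yields diagonal entries (1,1,1,1,1,1).

From H_k ≅ ker(∂_k) / im(∂_{k+1}) we obtain:

  H_0: rank C_0 − rank ∂_1 = 6 − 5 = 1, and the invariant factors of ∂_1 are all 1, so H_0 = Z.
  H_1: rank ker ∂_1 − rank ∂_2 = (12 − 5) − 6 = 1, and the invariant factors of ∂_2 are all 1, so H_1 = Z.
  H_2: rank ker ∂_2 − rank ∂_3 = (6 − 6) − 0 = 0, and there is no ∂_3, so H_2 = 0.

Hence the Betti numbers are b_0 = 1, b_1 = 1, b_2 = 0.

b_0 = 1, b_1 = 1, b_2 = 0.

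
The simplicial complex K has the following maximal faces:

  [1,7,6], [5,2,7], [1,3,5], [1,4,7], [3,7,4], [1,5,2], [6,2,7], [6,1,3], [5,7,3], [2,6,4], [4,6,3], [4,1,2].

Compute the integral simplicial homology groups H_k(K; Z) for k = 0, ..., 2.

K has 7 vertices, 18 edges, 12 triangles.
rank ∂_0 = 0, rank ∂_1 = 6 ⇒ b_0 = 7 − 0 − 6 = 1; all invariant factors of ∂_1 are 1 so no torsion. So H_0 = Z.
rank ∂_1 = 6, rank ∂_2 = 12 ⇒ b_1 = 18 − 6 − 12 = 0; ∂_2 has invariant factor(s) [2] giving torsion. So H_1 = Z/2.
rank ∂_2 = 12, rank ∂_3 = 0 ⇒ b_2 = 12 − 12 − 0 = 0. So H_2 = 0.

H_0 = Z,  H_1 = Z/2,  H_2 = 0.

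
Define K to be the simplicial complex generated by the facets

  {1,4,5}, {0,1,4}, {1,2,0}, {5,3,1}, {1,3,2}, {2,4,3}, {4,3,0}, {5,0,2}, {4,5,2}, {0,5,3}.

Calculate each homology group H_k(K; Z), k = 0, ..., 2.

We work with the vertex ordering 0 < 1 < 2 < 3 < 4 < 5. The simplices of K, each written with vertices in increasing order, are:

  0-simplices (6): [0], [1], [2], [3], [4], [5]
  1-simplices (15): [0,1], [0,2], [0,3], [0,4], [0,5], [1,2], [1,3], [1,4], [1,5], [2,3], [2,4], [2,5], [3,4], [3,5], [4,5]
  2-simplices (10): [0,1,2], [0,1,4], [0,2,5], [0,3,4], [0,3,5], [1,2,3], [1,3,5], [1,4,5], [2,3,4], [2,4,5]

Hence C_0 ≅ Z^6, C_1 ≅ Z^15, C_2 ≅ Z^10.

Boundary ∂_1: C_1 → C_0 is given by ∂[p,q] = [q] − [p].
As a 6×15 matrix over Z this has rank 5, with invariant factors (1,1,1,1,1).

Boundary ∂_2: C_2 → C_1 sends each 2-simplex [p,q,r] to [q,r] − [p,r] + [p,q]. For instance
  ∂[1,2,3] = [2,3] − [1,3] + [1,2],
  ∂[2,3,4] = [3,4] − [2,4] + [2,3].
The resulting 15×10 matrix has rank 10, and its Smith normal form has invariant factors (1,1,1,1,1,1,1,1,1,2).

Computing H_k = (kernel of ∂_k) / (image of ∂_{k+1}):

  H_0: rank C_0 − rank ∂_1 = 6 − 5 = 1, and the invariant factors of ∂_1 are all 1, so H_0 ≅ Z.
  H_1: rank ker ∂_1 − rank ∂_2 = (15 − 5) − 10 = 0, and ∂_2 has invariant factor 2 > 1, so H_1 ≅ Z/2Z.
  H_2: rank ker ∂_2 − rank ∂_3 = (10 − 10) − 0 = 0, and there is no ∂_3, so H_2 ≅ 0.

H_0 ≅ Z,  H_1 ≅ Z/2Z,  H_2 = 0.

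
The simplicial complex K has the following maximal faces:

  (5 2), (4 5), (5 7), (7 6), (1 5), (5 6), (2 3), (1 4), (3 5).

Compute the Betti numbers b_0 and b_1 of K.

b_0 = 1, b_1 = 3.

Take the total order 1 < 2 < 3 < 4 < 5 < 6 < 7 on the vertex set. Then K (dimension 1) consists of the simplices:

  0-simplices (7): [1], [2], [3], [4], [5], [6], [7]
  1-simplices (9): [1,4], [1,5], [2,3], [2,5], [3,5], [4,5], [5,6], [5,7], [6,7]

so the chain groups are C_0 ≅ Z^7, C_1 ≅ Z^9.

Boundary ∂_1: C_1 → C_0 sends each edge [p,q] (with p < q) to q − p. For instance
  ∂[5,7] = [7] − [5].
The resulting 7×9 matrix has rank 6, and its Smith normal form has invariant factors (1,1,1,1,1,1).

Reading off H_k = ker ∂_k / im ∂_{k+1}:

  H_0: rank C_0 − rank ∂_1 = 7 − 6 = 1, and the invariant factors of ∂_1 are all 1, so H_0 = Z.
  H_1: rank ker ∂_1 − rank ∂_2 = (9 − 6) − 0 = 3, and there is no ∂_2, so H_1 = Z^3.

Hence the Betti numbers are b_0 = 1, b_1 = 3.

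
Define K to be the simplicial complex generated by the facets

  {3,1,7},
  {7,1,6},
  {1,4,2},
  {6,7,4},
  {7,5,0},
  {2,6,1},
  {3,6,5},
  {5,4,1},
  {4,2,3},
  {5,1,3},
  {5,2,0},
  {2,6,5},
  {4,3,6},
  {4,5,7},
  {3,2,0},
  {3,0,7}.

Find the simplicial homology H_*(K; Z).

H_0 ≅ Z,  H_1 ≅ Z^2,  H_2 ≅ Z.

K has 8 vertices, 24 edges, 16 triangles.
rank ∂_0 = 0, rank ∂_1 = 7 ⇒ b_0 = 8 − 0 − 7 = 1; all invariant factors of ∂_1 are 1 so no torsion. So H_0 = Z.
rank ∂_1 = 7, rank ∂_2 = 15 ⇒ b_1 = 24 − 7 − 15 = 2; all invariant factors of ∂_2 are 1 so no torsion. So H_1 = Z^2.
rank ∂_2 = 15, rank ∂_3 = 0 ⇒ b_2 = 16 − 15 − 0 = 1. So H_2 = Z.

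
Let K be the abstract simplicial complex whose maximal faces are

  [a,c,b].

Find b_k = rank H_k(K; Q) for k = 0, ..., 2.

Fix the vertex order a < b < c and write every simplex with vertices in increasing order. Then dim K = 2 and the simplices of K are:

  0-simplices (3): a, b, c
  1-simplices (3): ab, ac, bc
  2-simplices (1): abc

Hence C_0 ≅ Z^3, C_1 ≅ Z^3, C_2 ≅ Z^1.

Boundary ∂_1: C_1 → C_0 is given by ∂[p,q] = [q] − [p]. For instance
  ∂ab = b − a.
This gives a 3×3 integer matrix of rank 2; reducing to Smith normal form yields diagonal entries (1,1).

∂_2: C_2 → C_1 sends each 2-simplex [p,q,r] to [q,r] − [p,r] + [p,q]. For instance
  ∂abc = bc − ac + ab.
The 3×1 boundary matrix has rank 1 and Smith normal form diag(1).

Reading off H_k = ker ∂_k / im ∂_{k+1}:

  H_0: rank C_0 − rank ∂_1 = 3 − 2 = 1, and the invariant factors of ∂_1 are all 1, so H_0 ≅ Z.
  H_1: rank ker ∂_1 − rank ∂_2 = (3 − 2) − 1 = 0, and the invariant factors of ∂_2 are all 1, so H_1 ≅ 0.
  H_2: rank ker ∂_2 − rank ∂_3 = (1 − 1) − 0 = 0, and there is no ∂_3, so H_2 ≅ 0.

Hence the Betti numbers are b_0 = 1, b_1 = 0, b_2 = 0.

b_0 = 1, b_1 = 0, b_2 = 0.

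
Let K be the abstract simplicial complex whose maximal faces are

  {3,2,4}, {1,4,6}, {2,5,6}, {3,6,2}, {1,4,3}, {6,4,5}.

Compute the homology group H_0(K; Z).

K has 6 vertices, 12 edges, 6 triangles.
rank ∂_0 = 0, rank ∂_1 = 5 ⇒ b_0 = 6 − 0 − 5 = 1; all invariant factors of ∂_1 are 1 so no torsion. So H_0 = Z.

H_0 = Z.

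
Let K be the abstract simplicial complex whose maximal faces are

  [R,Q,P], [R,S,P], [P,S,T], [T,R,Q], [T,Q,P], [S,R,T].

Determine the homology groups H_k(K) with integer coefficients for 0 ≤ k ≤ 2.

H_0 ≅ Z,  H_1 = 0,  H_2 ≅ Z.

We work with the vertex ordering P < Q < R < S < T. The simplices of K, each written with vertices in increasing order, are:

  0-simplices (5): P, Q, R, S, T
  1-simplices (9): PQ, PR, PS, PT, QR, QT, RS, RT, ST
  2-simplices (6): PQR, PQT, PRS, PST, QRT, RST

giving chain groups C_0 ≅ Z^5, C_1 ≅ Z^9, C_2 ≅ Z^6.

The boundary map ∂_1: C_1 → C_0 maps an edge to its endpoints' difference, ∂[p,q] = q − p.
As a 5×9 matrix over Z this has rank 4, with invariant factors (1,1,1,1).

Boundary ∂_2: C_2 → C_1 acts by ∂[p,q,r] = [q,r] − [p,r] + [p,q]. For instance
  ∂PQT = QT − PT + PQ,
  ∂PST = ST − PT + PS.
This gives a 9×6 integer matrix of rank 5; reducing to Smith normal form yields diagonal entries (1,1,1,1,1).

Now H_k = ker ∂_k / im ∂_{k+1}, so:

  H_0: rank C_0 − rank ∂_1 = 5 − 4 = 1, and the invariant factors of ∂_1 are all 1, so H_0 ≅ Z.
  H_1: rank ker ∂_1 − rank ∂_2 = (9 − 4) − 5 = 0, and the invariant factors of ∂_2 are all 1, so H_1 ≅ 0.
  H_2: rank ker ∂_2 − rank ∂_3 = (6 − 5) − 0 = 1, and there is no ∂_3, so H_2 ≅ Z.

(K is a triangulation of the 2-sphere S^2.)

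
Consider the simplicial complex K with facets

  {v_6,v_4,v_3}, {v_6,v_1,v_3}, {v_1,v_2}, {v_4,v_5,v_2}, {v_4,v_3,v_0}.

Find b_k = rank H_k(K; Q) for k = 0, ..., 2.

b_0 = 1, b_1 = 1, b_2 = 0.

Take the total order v_0 < v_1 < v_2 < v_3 < v_4 < v_5 < v_6 on the vertex set. Then K (dimension 2) consists of the simplices:

  0-simplices (7): [v_0], [v_1], [v_2], [v_3], [v_4], [v_5], [v_6]
  1-simplices (11): [v_0,v_3], [v_0,v_4], [v_1,v_2], [v_1,v_3], [v_1,v_6], [v_2,v_4], [v_2,v_5], [v_3,v_4], [v_3,v_6], [v_4,v_5], [v_4,v_6]
  2-simplices (4): [v_0,v_3,v_4], [v_1,v_3,v_6], [v_2,v_4,v_5], [v_3,v_4,v_6]

giving chain groups C_0 ≅ Z^7, C_1 ≅ Z^11, C_2 ≅ Z^4.

The boundary map ∂_1: C_1 → C_0 is given by ∂[p,q] = [q] − [p].
The resulting 7×11 matrix has rank 6, and its Smith normal form has invariant factors (1,1,1,1,1,1).

Boundary ∂_2: C_2 → C_1 acts by ∂[p,q,r] = [q,r] − [p,r] + [p,q]. For instance
  ∂[v_2,v_4,v_5] = [v_4,v_5] − [v_2,v_5] + [v_2,v_4],
  ∂[v_0,v_3,v_4] = [v_3,v_4] − [v_0,v_4] + [v_0,v_3].
This gives a 11×4 integer matrix of rank 4; reducing to Smith normal form yields diagonal entries (1,1,1,1).

Now H_k = ker ∂_k / im ∂_{k+1}, so:

  H_0: rank C_0 − rank ∂_1 = 7 − 6 = 1, and the invariant factors of ∂_1 are all 1, so H_0 = Z.
  H_1: rank ker ∂_1 − rank ∂_2 = (11 − 6) − 4 = 1, and the invariant factors of ∂_2 are all 1, so H_1 = Z.
  H_2: rank ker ∂_2 − rank ∂_3 = (4 − 4) − 0 = 0, and there is no ∂_3, so H_2 = 0.

As a check, the Euler characteristic is 7 − 11 + 4 = 0, which agrees with 1 − 1 + 0 = 0.

Hence the Betti numbers are b_0 = 1, b_1 = 1, b_2 = 0.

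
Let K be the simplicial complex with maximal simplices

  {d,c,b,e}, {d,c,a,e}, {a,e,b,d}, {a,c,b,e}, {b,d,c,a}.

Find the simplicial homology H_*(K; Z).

We work with the vertex ordering a < b < c < d < e. The simplices of K, each written with vertices in increasing order, are:

  0-simplices (5): a, b, c, d, e
  1-simplices (10): ab, ac, ad, ae, bc, bd, be, cd, ce, de
  2-simplices (10): abc, abd, abe, acd, ace, ade, bcd, bce, bde, cde
  3-simplices (5): abcd, abce, abde, acde, bcde

so the chain groups are C_0 ≅ Z^5, C_1 ≅ Z^10, C_2 ≅ Z^10, C_3 ≅ Z^5.

The boundary map ∂_1: C_1 → C_0 is given by ∂[p,q] = [q] − [p]. For instance
  ∂ce = e − c.
The 5×10 boundary matrix has rank 4 and Smith normal form diag(1,1,1,1).

The boundary map ∂_2: C_2 → C_1 sends each 2-simplex [p,q,r] to [q,r] − [p,r] + [p,q]. For instance
  ∂abc = bc − ac + ab,
  ∂acd = cd − ad + ac.
The 10×10 boundary matrix has rank 6 and Smith normal form diag(1,1,1,1,1,1).

The boundary map ∂_3: C_3 → C_2 sends each 3-simplex σ to the alternating sum Σ_i (−1)^i (σ with its i-th vertex removed). For instance
  ∂abce = bce − ace + abe − abc,
  ∂abcd = bcd − acd + abd − abc.
The resulting 10×5 matrix has rank 4, and its Smith normal form has invariant factors (1,1,1,1).

Computing H_k = (kernel of ∂_k) / (image of ∂_{k+1}):

  H_0: rank C_0 − rank ∂_1 = 5 − 4 = 1, and the invariant factors of ∂_1 are all 1, so H_0 = Z.
  H_1: rank ker ∂_1 − rank ∂_2 = (10 − 4) − 6 = 0, and the invariant factors of ∂_2 are all 1, so H_1 = 0.
  H_2: rank ker ∂_2 − rank ∂_3 = (10 − 6) − 4 = 0, and the invariant factors of ∂_3 are all 1, so H_2 = 0.
  H_3: rank ker ∂_3 − rank ∂_4 = (5 − 4) − 0 = 1, and there is no ∂_4, so H_3 = Z.

As a check, the Euler characteristic is 5 − 10 + 10 − 5 = 0, which agrees with 1 − 0 + 0 − 1 = 0.
(K is a triangulation of the 3-sphere S^3.)

H_0 ≅ Z,  H_1 = 0,  H_2 = 0,  H_3 ≅ Z.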